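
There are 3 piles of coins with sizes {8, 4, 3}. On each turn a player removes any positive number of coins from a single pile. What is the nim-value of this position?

15

Compute the nim-sum pairwise:
8 ⊕ 4 = 12
12 ⊕ 3 = 15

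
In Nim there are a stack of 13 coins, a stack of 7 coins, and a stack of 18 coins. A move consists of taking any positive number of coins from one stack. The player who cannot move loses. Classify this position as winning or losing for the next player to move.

Winning position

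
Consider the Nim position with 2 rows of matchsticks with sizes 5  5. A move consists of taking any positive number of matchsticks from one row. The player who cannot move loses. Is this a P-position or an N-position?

P-position

Nim-sum: 5 XOR 5 = 0.
The nim-sum is 0, so this is a P-position: the player to move is in a losing position under optimal play.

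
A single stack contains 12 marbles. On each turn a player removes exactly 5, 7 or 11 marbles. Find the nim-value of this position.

Grundy values for subtraction set {5, 7, 11}:
g(0) = mex{} = 0
g(1) = mex{} = 0
g(2) = mex{} = 0
g(3) = mex{} = 0
g(4) = mex{} = 0
g(5) = mex{0} = 1
g(6) = mex{0} = 1
g(7) = mex{0} = 1
g(8) = mex{0} = 1
g(9) = mex{0} = 1
g(10) = mex{0,1} = 2
g(11) = mex{0,1} = 2
g(12) = mex{0,1} = 2
So g(12) = 2.

2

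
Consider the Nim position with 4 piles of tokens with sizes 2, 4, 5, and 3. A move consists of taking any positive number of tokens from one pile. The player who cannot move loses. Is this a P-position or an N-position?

Nim-sum: 2 ⊕ 4 ⊕ 5 ⊕ 3 = 0.
The nim-sum is 0, so this is a P-position: the player to move is in a losing position under optimal play.

P-position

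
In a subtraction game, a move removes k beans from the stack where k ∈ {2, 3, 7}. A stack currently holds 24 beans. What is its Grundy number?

2

Grundy values for subtraction set {2, 3, 7}:
k:     0  1  2  3  4  5  6  7  8  9 10 11 12 13 14 15 16 17 18 19 20 21 22 23 24
g(k):  0  0  1  1  2  0  0  1  1  2  0  0  1  1  2  0  0  1  1  2  0  0  1  1  2
So g(24) = 2.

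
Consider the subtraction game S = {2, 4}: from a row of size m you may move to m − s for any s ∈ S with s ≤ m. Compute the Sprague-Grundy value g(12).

Grundy values for subtraction set {2, 4}:
k:     0  1  2  3  4  5  6  7  8  9 10 11 12
g(k):  0  0  1  1  2  2  0  0  1  1  2  2  0
So g(12) = 0.

0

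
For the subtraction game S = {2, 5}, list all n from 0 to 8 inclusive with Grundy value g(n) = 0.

0, 1, 4, 7, 8

Grundy values for subtraction set {2, 5}:
k:     0  1  2  3  4  5  6  7  8
g(k):  0  0  1  1  0  2  1  0  0
The P-positions (g = 0) in 0..8 are 0, 1, 4, 7, 8.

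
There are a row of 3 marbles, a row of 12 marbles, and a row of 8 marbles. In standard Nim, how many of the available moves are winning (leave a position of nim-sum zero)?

Compute the nim-sum pairwise:
3 ^ 12 = 15
15 ^ 8 = 7
The overall nim-sum is X = 7. A row of size p has a winning move iff p XOR X < p (reduce it to p XOR X).
  3: 3 XOR 7 = 4 ≥ 3 — no move.
  12: 12 XOR 7 = 11 < 12 — winning move (to 11).
  8: 8 XOR 7 = 15 ≥ 8 — no move.
That gives 1 winning move.

1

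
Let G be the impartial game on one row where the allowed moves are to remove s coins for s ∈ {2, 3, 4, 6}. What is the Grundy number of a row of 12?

Grundy values for subtraction set {2, 3, 4, 6}:
g(0) = mex{} = 0
g(1) = mex{} = 0
g(2) = mex{0} = 1
g(3) = mex{0} = 1
g(4) = mex{0,1} = 2
g(5) = mex{0,1} = 2
g(6) = mex{0,1,2} = 3
g(7) = mex{0,1,2} = 3
g(8) = mex{1,2,3} = 0
g(9) = mex{1,2,3} = 0
g(10) = mex{0,2,3} = 1
g(11) = mex{0,2,3} = 1
g(12) = mex{0,1,3} = 2
So g(12) = 2.

2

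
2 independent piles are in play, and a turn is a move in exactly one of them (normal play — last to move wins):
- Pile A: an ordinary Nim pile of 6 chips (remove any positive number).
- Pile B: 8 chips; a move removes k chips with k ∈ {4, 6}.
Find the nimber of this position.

4

Pile A is a plain Nim pile of size 6, so its Grundy value is 6.
Build the Grundy sequence for pile B with g(k) = mex{g(k−s) : s ∈ {4, 6}, s ≤ k}:
g(0) = mex{} = 0
g(1) = mex{} = 0
g(2) = mex{} = 0
g(3) = mex{} = 0
g(4) = mex{0} = 1
g(5) = mex{0} = 1
g(6) = mex{0} = 1
g(7) = mex{0} = 1
g(8) = mex{0,1} = 2
So g(8) = 2.
By the Sprague-Grundy theorem, the Grundy value of a sum of independent games is the XOR of the component values.
Combined value = 6 XOR 2 = 4.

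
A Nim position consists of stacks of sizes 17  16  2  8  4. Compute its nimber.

15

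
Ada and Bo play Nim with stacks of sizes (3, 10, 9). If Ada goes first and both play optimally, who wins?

Write each in binary and XOR column by column:
  0011  (3)
  1010  (10)
  1001  (9)
  ----
  0000  (0)
The nim-sum is 0, so this is a P-position: the player to move is in a losing position under optimal play; Ada is about to move from it and so loses — Bo wins.

Bo wins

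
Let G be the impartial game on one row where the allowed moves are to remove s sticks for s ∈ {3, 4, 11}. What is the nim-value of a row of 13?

Build the Grundy sequence with g(k) = mex{g(k−s) : s ∈ {3, 4, 11}, s ≤ k}:
k:     0  1  2  3  4  5  6  7  8  9 10 11 12 13
g(k):  0  0  0  1  1  1  2  0  0  0  1  1  1  2
So g(13) = 2.

2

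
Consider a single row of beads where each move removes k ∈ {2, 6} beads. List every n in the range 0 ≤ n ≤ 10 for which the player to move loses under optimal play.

0, 1, 4, 5, 8, 9

Compute g(0), g(1), … for moves {2, 6}:
g(0) = mex{} = 0
g(1) = mex{} = 0
g(2) = mex{0} = 1
g(3) = mex{0} = 1
g(4) = mex{1} = 0
g(5) = mex{1} = 0
g(6) = mex{0} = 1
g(7) = mex{0} = 1
g(8) = mex{1} = 0
g(9) = mex{1} = 0
g(10) = mex{0} = 1
The P-positions (g = 0) in 0..10 are 0, 1, 4, 5, 8, 9.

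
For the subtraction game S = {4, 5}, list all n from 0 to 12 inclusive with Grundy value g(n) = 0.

0, 1, 2, 3, 9, 10, 11, 12

Grundy values for subtraction set {4, 5}:
g(0) = mex{} = 0
g(1) = mex{} = 0
g(2) = mex{} = 0
g(3) = mex{} = 0
g(4) = mex{0} = 1
g(5) = mex{0} = 1
g(6) = mex{0} = 1
g(7) = mex{0} = 1
g(8) = mex{0,1} = 2
g(9) = mex{1} = 0
g(10) = mex{1} = 0
g(11) = mex{1} = 0
g(12) = mex{1,2} = 0
The P-positions (g = 0) in 0..12 are 0, 1, 2, 3, 9, 10, 11, 12.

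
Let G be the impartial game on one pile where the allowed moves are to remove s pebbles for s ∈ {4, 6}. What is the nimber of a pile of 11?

Grundy values for subtraction set {4, 6}:
g(0) = mex{} = 0
g(1) = mex{} = 0
g(2) = mex{} = 0
g(3) = mex{} = 0
g(4) = mex{0} = 1
g(5) = mex{0} = 1
g(6) = mex{0} = 1
g(7) = mex{0} = 1
g(8) = mex{0,1} = 2
g(9) = mex{0,1} = 2
g(10) = mex{1} = 0
g(11) = mex{1} = 0
So g(11) = 0.

0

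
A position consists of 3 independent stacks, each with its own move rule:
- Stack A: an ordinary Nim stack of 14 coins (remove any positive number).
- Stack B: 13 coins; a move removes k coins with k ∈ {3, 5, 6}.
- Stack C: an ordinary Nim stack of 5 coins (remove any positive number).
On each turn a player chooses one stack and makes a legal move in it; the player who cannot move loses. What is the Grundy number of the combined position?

10

Stack A is a plain Nim stack of size 14, so its Grundy value is 14.
Build the Grundy sequence for stack B with g(k) = mex{g(k−s) : s ∈ {3, 5, 6}, s ≤ k}:
k:     0  1  2  3  4  5  6  7  8  9 10 11 12 13
g(k):  0  0  0  1  1  1  2  2  2  0  0  0  1  1
So g(13) = 1.
Stack C is a plain Nim stack of size 5, so its Grundy value is 5.
The value of a disjunctive sum is the nim-sum of the parts.
Combined value = 14 XOR 1 XOR 5 = 10.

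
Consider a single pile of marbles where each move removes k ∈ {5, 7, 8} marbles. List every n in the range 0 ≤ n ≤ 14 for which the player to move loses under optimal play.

0, 1, 2, 3, 4, 13, 14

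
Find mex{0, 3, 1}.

2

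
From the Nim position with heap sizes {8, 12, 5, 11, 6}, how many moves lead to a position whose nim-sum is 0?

3

In binary:
  1000  (8)
  1100  (12)
  0101  (5)
  1011  (11)
  0110  (6)
  ----
  1100  (12)
The overall nim-sum is X = 12. A heap of size p has a winning move iff p XOR X < p (reduce it to p XOR X).
  8: 8 XOR 12 = 4 < 8 — winning move (to 4).
  12: 12 XOR 12 = 0 < 12 — winning move (to 0).
  5: 5 XOR 12 = 9 ≥ 5 — no move.
  11: 11 XOR 12 = 7 < 11 — winning move (to 7).
  6: 6 XOR 12 = 10 ≥ 6 — no move.
That gives 3 winning moves.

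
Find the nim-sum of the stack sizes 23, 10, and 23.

10

Compute the nim-sum pairwise:
23 ⊕ 10 = 29
29 ⊕ 23 = 10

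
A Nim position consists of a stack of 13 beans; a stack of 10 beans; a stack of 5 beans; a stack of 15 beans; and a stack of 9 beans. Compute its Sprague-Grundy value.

Write each in binary and XOR column by column:
  1101  (13)
  1010  (10)
  0101  (5)
  1111  (15)
  1001  (9)
  ----
  0100  (4)

4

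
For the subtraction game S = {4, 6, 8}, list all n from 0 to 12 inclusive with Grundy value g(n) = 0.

0, 1, 2, 3, 12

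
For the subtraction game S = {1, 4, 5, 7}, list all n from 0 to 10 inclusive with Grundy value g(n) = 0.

0, 2, 8, 10

Grundy values for subtraction set {1, 4, 5, 7}:
g(0) = mex{} = 0
g(1) = mex{0} = 1
g(2) = mex{1} = 0
g(3) = mex{0} = 1
g(4) = mex{0,1} = 2
g(5) = mex{0,1,2} = 3
g(6) = mex{0,1,3} = 2
g(7) = mex{0,1,2} = 3
g(8) = mex{1,2,3} = 0
g(9) = mex{0,2,3} = 1
g(10) = mex{1,2,3} = 0
The P-positions (g = 0) in 0..10 are 0, 2, 8, 10.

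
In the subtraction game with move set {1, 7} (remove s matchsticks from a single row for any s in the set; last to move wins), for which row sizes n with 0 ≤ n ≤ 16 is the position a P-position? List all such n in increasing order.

Compute g(0), g(1), … for moves {1, 7}:
k:     0  1  2  3  4  5  6  7  8  9 10 11 12 13 14 15 16
g(k):  0  1  0  1  0  1  0  1  0  1  0  1  0  1  0  1  0
The P-positions (g = 0) in 0..16 are 0, 2, 4, 6, 8, 10, 12, 14, 16.

0, 2, 4, 6, 8, 10, 12, 14, 16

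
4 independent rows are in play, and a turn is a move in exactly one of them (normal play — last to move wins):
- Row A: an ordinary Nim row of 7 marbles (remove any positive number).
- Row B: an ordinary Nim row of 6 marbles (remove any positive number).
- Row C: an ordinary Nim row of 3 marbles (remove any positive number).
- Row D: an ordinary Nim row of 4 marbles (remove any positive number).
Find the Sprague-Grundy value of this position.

6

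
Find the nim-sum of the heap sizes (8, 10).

2

Bitwise XOR of the heap sizes:
  1000  (8)
  1010  (10)
  ----
  0010  (2)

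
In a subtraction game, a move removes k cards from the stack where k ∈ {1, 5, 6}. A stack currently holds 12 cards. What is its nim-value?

1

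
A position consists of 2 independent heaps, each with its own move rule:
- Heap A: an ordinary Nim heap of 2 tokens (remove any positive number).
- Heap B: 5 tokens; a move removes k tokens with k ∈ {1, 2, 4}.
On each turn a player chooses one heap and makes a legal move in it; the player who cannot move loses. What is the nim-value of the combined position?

0

Heap A is a plain Nim heap of size 2, so its Grundy value is 2.
For heap B, compute g(0), g(1), … with moves {1, 2, 4}:
g(0) = mex{} = 0
g(1) = mex{0} = 1
g(2) = mex{0,1} = 2
g(3) = mex{1,2} = 0
g(4) = mex{0,2} = 1
g(5) = mex{0,1} = 2
So g(5) = 2.
The value of a disjunctive sum is the nim-sum of the parts.
Combined value = 2 ⊕ 2 = 0.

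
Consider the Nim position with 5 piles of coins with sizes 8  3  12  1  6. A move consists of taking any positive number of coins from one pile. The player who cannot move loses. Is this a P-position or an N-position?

P-position

Compute the nim-sum pairwise:
8 ^ 3 = 11
11 ^ 12 = 7
7 ^ 1 = 6
6 ^ 6 = 0
The nim-sum is 0, so this is a P-position: the player to move is in a losing position under optimal play.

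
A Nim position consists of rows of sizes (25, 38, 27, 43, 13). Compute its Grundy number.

2

Nim-sum: 25 XOR 38 XOR 27 XOR 43 XOR 13 = 2.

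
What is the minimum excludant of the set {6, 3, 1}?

0

0 is not in the set, so the mex is 0.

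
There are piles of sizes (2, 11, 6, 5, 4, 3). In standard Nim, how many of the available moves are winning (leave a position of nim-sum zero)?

Bitwise XOR of the heap sizes:
  0010  (2)
  1011  (11)
  0110  (6)
  0101  (5)
  0100  (4)
  0011  (3)
  ----
  1101  (13)
The overall nim-sum is X = 13. A pile of size p has a winning move iff p XOR X < p (reduce it to p XOR X).
  2: 2 XOR 13 = 15 ≥ 2 — no move.
  11: 11 XOR 13 = 6 < 11 — winning move (to 6).
  6: 6 XOR 13 = 11 ≥ 6 — no move.
  5: 5 XOR 13 = 8 ≥ 5 — no move.
  4: 4 XOR 13 = 9 ≥ 4 — no move.
  3: 3 XOR 13 = 14 ≥ 3 — no move.
That gives 1 winning move.

1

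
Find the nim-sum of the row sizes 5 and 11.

In binary:
  0101  (5)
  1011  (11)
  ----
  1110  (14)

14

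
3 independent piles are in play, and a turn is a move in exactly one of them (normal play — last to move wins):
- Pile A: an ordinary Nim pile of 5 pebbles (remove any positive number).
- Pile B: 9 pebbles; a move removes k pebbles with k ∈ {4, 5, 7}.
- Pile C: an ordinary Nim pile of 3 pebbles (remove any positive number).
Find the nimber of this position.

4

Pile A is a plain Nim pile of size 5, so its Grundy value is 5.
Grundy values for pile B (subtraction set {4, 5, 7}):
k:     0  1  2  3  4  5  6  7  8  9
g(k):  0  0  0  0  1  1  1  1  2  2
So g(9) = 2.
Pile C is a plain Nim pile of size 3, so its Grundy value is 3.
By the Sprague-Grundy theorem, the Grundy value of a sum of independent games is the XOR of the component values.
Combined value = 5 XOR 2 XOR 3 = 4.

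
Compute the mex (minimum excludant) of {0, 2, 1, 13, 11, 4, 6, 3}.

5

The values 0, 1, 2, 3, 4 are all present; 5 is the first non-negative integer missing from the set.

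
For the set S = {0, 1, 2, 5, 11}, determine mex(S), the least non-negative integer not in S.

3

The values 0, 1, 2 are all present; 3 is the first non-negative integer missing from the set.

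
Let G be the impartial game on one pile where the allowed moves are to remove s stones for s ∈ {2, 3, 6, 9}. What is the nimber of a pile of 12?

0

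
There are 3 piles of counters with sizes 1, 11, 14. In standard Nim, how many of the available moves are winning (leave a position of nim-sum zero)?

1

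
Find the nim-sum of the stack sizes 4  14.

10

Nim-sum: 4 XOR 14 = 10.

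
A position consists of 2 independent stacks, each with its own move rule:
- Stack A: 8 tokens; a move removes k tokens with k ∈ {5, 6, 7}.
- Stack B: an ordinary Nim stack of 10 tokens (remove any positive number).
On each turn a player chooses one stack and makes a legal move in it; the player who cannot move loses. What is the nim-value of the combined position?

11

Grundy values for stack A (subtraction set {5, 6, 7}):
k:     0  1  2  3  4  5  6  7  8
g(k):  0  0  0  0  0  1  1  1  1
So g(8) = 1.
Stack B is a plain Nim stack of size 10, so its Grundy value is 10.
By the Sprague-Grundy theorem, the Grundy value of a sum of independent games is the XOR of the component values.
Combined value = 1 ⊕ 10 = 11.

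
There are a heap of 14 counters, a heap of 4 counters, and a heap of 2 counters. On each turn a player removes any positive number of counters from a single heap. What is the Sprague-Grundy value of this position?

Nim-sum: 14 ^ 4 ^ 2 = 8.

8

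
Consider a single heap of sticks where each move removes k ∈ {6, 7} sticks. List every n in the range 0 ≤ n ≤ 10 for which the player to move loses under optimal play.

0, 1, 2, 3, 4, 5

Grundy values for subtraction set {6, 7}:
k:     0  1  2  3  4  5  6  7  8  9 10
g(k):  0  0  0  0  0  0  1  1  1  1  1
The P-positions (g = 0) in 0..10 are 0, 1, 2, 3, 4, 5.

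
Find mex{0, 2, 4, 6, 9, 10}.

1

0 is in the set but 1 is not, so the mex is 1.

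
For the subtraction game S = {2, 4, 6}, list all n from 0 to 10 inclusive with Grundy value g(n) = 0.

0, 1, 8, 9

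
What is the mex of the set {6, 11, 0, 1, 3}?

The values 0, 1 are all present; 2 is the first non-negative integer missing from the set.

2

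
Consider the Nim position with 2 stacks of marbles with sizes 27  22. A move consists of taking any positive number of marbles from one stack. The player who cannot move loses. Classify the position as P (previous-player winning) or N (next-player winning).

N-position

Compute the nim-sum pairwise:
27 XOR 22 = 13
The nim-sum is 13 ≠ 0, so this is an N-position: the player to move can win.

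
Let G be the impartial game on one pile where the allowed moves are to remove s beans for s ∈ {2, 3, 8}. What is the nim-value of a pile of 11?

Grundy values for subtraction set {2, 3, 8}:
g(0) = mex{} = 0
g(1) = mex{} = 0
g(2) = mex{0} = 1
g(3) = mex{0} = 1
g(4) = mex{0,1} = 2
g(5) = mex{1} = 0
g(6) = mex{1,2} = 0
g(7) = mex{0,2} = 1
g(8) = mex{0} = 1
g(9) = mex{0,1} = 2
g(10) = mex{1} = 0
g(11) = mex{1,2} = 0
So g(11) = 0.

0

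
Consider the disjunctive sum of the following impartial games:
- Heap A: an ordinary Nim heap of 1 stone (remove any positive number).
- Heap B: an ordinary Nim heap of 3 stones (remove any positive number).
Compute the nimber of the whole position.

Heap A is a plain Nim heap of size 1, so its Grundy value is 1.
Heap B is a plain Nim heap of size 3, so its Grundy value is 3.
By the Sprague-Grundy theorem, the Grundy value of a sum of independent games is the XOR of the component values.
Combined value = 1 XOR 3 = 2.

2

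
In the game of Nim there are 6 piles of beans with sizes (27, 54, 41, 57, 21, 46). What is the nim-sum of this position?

6

Compute the nim-sum pairwise:
27 ^ 54 = 45
45 ^ 41 = 4
4 ^ 57 = 61
61 ^ 21 = 40
40 ^ 46 = 6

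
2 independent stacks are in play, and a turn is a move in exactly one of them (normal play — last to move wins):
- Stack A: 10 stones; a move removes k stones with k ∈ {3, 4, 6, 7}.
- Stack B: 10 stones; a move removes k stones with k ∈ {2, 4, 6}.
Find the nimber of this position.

1

For stack A, compute g(0), g(1), … with moves {3, 4, 6, 7}:
g(0) = mex{} = 0
g(1) = mex{} = 0
g(2) = mex{} = 0
g(3) = mex{0} = 1
g(4) = mex{0} = 1
g(5) = mex{0} = 1
g(6) = mex{0,1} = 2
g(7) = mex{0,1} = 2
g(8) = mex{0,1} = 2
g(9) = mex{0,1,2} = 3
g(10) = mex{1,2} = 0
So g(10) = 0.
Grundy values for stack B (subtraction set {2, 4, 6}):
g(0) = mex{} = 0
g(1) = mex{} = 0
g(2) = mex{0} = 1
g(3) = mex{0} = 1
g(4) = mex{0,1} = 2
g(5) = mex{0,1} = 2
g(6) = mex{0,1,2} = 3
g(7) = mex{0,1,2} = 3
g(8) = mex{1,2,3} = 0
g(9) = mex{1,2,3} = 0
g(10) = mex{0,2,3} = 1
So g(10) = 1.
By the Sprague-Grundy theorem, the Grundy value of a sum of independent games is the XOR of the component values.
Combined value = 0 ⊕ 1 = 1.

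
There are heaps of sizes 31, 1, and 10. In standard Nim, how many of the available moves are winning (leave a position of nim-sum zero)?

1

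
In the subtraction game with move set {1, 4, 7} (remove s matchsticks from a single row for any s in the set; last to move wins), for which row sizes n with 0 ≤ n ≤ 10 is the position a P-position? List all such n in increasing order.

0, 2, 5, 8, 10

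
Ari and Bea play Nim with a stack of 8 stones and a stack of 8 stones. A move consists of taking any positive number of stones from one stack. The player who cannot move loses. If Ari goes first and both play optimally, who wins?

Bea wins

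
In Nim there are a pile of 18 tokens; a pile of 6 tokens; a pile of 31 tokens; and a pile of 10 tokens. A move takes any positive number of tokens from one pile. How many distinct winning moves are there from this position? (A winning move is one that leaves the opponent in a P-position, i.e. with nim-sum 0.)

1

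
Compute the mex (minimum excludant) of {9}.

0 is not in the set, so the mex is 0.

0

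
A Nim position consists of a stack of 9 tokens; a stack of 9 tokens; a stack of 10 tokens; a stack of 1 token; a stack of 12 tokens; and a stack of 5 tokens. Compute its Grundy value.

2

Nim-sum: 9 ^ 9 ^ 10 ^ 1 ^ 12 ^ 5 = 2.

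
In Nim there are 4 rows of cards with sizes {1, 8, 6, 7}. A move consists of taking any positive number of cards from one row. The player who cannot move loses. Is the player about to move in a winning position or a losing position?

Winning position

Compute the nim-sum pairwise:
1 ⊕ 8 = 9
9 ⊕ 6 = 15
15 ⊕ 7 = 8
The nim-sum is 8 ≠ 0, so this is an N-position: the player to move can win.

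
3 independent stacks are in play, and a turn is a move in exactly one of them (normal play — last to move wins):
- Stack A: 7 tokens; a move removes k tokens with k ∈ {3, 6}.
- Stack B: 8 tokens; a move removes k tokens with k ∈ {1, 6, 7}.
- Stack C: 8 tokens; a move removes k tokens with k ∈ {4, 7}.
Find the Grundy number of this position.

2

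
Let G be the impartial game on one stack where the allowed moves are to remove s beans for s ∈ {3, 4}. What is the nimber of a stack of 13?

2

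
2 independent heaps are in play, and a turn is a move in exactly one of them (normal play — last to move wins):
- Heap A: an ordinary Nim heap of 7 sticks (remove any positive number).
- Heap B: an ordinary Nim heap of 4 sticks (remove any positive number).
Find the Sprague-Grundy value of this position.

Heap A is a plain Nim heap of size 7, so its Grundy value is 7.
Heap B is a plain Nim heap of size 4, so its Grundy value is 4.
The value of a disjunctive sum is the nim-sum of the parts.
Combined value = 7 XOR 4 = 3.

3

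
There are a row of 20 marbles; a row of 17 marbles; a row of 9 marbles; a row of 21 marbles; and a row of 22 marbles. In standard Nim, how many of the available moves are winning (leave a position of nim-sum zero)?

Nim-sum: 20 ^ 17 ^ 9 ^ 21 ^ 22 = 15.
The overall nim-sum is X = 15. A row of size p has a winning move iff p XOR X < p (reduce it to p XOR X).
  20: 20 XOR 15 = 27 ≥ 20 — no move.
  17: 17 XOR 15 = 30 ≥ 17 — no move.
  9: 9 XOR 15 = 6 < 9 — winning move (to 6).
  21: 21 XOR 15 = 26 ≥ 21 — no move.
  22: 22 XOR 15 = 25 ≥ 22 — no move.
That gives 1 winning move.

1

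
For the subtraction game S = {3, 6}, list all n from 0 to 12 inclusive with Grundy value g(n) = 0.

0, 1, 2, 9, 10, 11

Grundy values for subtraction set {3, 6}:
g(0) = mex{} = 0
g(1) = mex{} = 0
g(2) = mex{} = 0
g(3) = mex{0} = 1
g(4) = mex{0} = 1
g(5) = mex{0} = 1
g(6) = mex{0,1} = 2
g(7) = mex{0,1} = 2
g(8) = mex{0,1} = 2
g(9) = mex{1,2} = 0
g(10) = mex{1,2} = 0
g(11) = mex{1,2} = 0
g(12) = mex{0,2} = 1
The P-positions (g = 0) in 0..12 are 0, 1, 2, 9, 10, 11.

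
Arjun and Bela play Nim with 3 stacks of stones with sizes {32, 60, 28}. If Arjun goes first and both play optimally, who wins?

Nim-sum: 32 ⊕ 60 ⊕ 28 = 0.
The nim-sum is 0, so this is a P-position: the player to move is in a losing position under optimal play; Arjun is about to move from it and so loses — Bela wins.

Bela wins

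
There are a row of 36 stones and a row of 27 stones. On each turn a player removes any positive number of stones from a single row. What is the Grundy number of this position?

Compute the nim-sum pairwise:
36 ^ 27 = 63

63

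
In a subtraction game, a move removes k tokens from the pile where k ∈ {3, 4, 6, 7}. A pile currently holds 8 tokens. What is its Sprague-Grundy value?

2

Build the Grundy sequence with g(k) = mex{g(k−s) : s ∈ {3, 4, 6, 7}, s ≤ k}:
k:     0  1  2  3  4  5  6  7  8
g(k):  0  0  0  1  1  1  2  2  2
So g(8) = 2.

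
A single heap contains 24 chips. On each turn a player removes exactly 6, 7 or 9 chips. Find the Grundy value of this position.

1

Build the Grundy sequence with g(k) = mex{g(k−s) : s ∈ {6, 7, 9}, s ≤ k}:
k:     0  1  2  3  4  5  6  7  8  9 10 11 12 13 14 15 16 17 18 19 20 21 22 23 24
g(k):  0  0  0  0  0  0  1  1  1  1  1  1  2  2  2  0  0  0  0  0  0  1  1  1  1
So g(24) = 1.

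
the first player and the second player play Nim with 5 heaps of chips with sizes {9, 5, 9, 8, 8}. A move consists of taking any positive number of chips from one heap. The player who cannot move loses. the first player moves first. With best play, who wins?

Nim-sum: 9 XOR 5 XOR 9 XOR 8 XOR 8 = 5.
The nim-sum is 5 ≠ 0, so this is an N-position: the player to move can win; the first player has a winning move.

the first player wins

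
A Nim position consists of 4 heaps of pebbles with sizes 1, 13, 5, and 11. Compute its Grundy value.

Compute the nim-sum pairwise:
1 ^ 13 = 12
12 ^ 5 = 9
9 ^ 11 = 2

2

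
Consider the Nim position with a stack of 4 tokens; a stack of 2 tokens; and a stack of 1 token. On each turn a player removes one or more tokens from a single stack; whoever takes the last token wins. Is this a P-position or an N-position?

Compute the nim-sum pairwise:
4 ^ 2 = 6
6 ^ 1 = 7
The nim-sum is 7 ≠ 0, so this is an N-position: the player to move can win.

N-position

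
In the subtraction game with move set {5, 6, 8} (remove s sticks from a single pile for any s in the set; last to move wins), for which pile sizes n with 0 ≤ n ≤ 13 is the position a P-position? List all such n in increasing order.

0, 1, 2, 3, 4, 13

Compute g(0), g(1), … for moves {5, 6, 8}:
k:     0  1  2  3  4  5  6  7  8  9 10 11 12 13
g(k):  0  0  0  0  0  1  1  1  1  1  2  2  2  0
The P-positions (g = 0) in 0..13 are 0, 1, 2, 3, 4, 13.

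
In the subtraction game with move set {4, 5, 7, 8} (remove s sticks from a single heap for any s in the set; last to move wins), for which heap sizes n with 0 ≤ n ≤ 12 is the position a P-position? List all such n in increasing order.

Grundy values for subtraction set {4, 5, 7, 8}:
k:     0  1  2  3  4  5  6  7  8  9 10 11 12
g(k):  0  0  0  0  1  1  1  1  2  2  2  2  0
The P-positions (g = 0) in 0..12 are 0, 1, 2, 3, 12.

0, 1, 2, 3, 12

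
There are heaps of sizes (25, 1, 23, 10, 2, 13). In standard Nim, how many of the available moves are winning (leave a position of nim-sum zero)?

3

Nim-sum: 25 ⊕ 1 ⊕ 23 ⊕ 10 ⊕ 2 ⊕ 13 = 10.
The overall nim-sum is X = 10. A heap of size p has a winning move iff p XOR X < p (reduce it to p XOR X).
  25: 25 XOR 10 = 19 < 25 — winning move (to 19).
  1: 1 XOR 10 = 11 ≥ 1 — no move.
  23: 23 XOR 10 = 29 ≥ 23 — no move.
  10: 10 XOR 10 = 0 < 10 — winning move (to 0).
  2: 2 XOR 10 = 8 ≥ 2 — no move.
  13: 13 XOR 10 = 7 < 13 — winning move (to 7).
That gives 3 winning moves.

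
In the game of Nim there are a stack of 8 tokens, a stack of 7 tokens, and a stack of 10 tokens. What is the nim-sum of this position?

5

Write each in binary and XOR column by column:
  1000  (8)
  0111  (7)
  1010  (10)
  ----
  0101  (5)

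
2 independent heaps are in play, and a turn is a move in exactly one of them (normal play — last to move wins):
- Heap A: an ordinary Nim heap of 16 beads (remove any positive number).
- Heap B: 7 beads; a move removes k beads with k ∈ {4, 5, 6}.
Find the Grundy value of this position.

Heap A is a plain Nim heap of size 16, so its Grundy value is 16.
Build the Grundy sequence for heap B with g(k) = mex{g(k−s) : s ∈ {4, 5, 6}, s ≤ k}:
g(0) = mex{} = 0
g(1) = mex{} = 0
g(2) = mex{} = 0
g(3) = mex{} = 0
g(4) = mex{0} = 1
g(5) = mex{0} = 1
g(6) = mex{0} = 1
g(7) = mex{0} = 1
So g(7) = 1.
The value of a disjunctive sum is the nim-sum of the parts.
Combined value = 16 ⊕ 1 = 17.

17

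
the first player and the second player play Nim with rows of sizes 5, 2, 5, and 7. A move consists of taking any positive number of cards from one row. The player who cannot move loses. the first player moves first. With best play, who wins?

the first player wins

Nim-sum: 5 ^ 2 ^ 5 ^ 7 = 5.
The nim-sum is 5 ≠ 0, so this is an N-position: the player to move can win; the first player has a winning move.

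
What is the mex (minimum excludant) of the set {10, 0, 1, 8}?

The values 0, 1 are all present; 2 is the first non-negative integer missing from the set.

2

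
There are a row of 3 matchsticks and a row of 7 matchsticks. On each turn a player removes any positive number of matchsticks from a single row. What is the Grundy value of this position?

4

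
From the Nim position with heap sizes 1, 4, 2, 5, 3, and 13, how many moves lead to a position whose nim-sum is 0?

1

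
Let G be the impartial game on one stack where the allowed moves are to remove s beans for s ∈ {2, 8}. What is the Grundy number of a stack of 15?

0

Grundy values for subtraction set {2, 8}:
k:     0  1  2  3  4  5  6  7  8  9 10 11 12 13 14 15
g(k):  0  0  1  1  0  0  1  1  2  2  0  0  1  1  0  0
So g(15) = 0.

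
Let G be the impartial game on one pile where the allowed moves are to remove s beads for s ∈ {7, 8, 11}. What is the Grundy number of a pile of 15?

2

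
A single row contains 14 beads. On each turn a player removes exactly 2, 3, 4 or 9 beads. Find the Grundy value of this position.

1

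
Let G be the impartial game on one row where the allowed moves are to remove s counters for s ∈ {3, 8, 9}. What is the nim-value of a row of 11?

3

Build the Grundy sequence with g(k) = mex{g(k−s) : s ∈ {3, 8, 9}, s ≤ k}:
k:     0  1  2  3  4  5  6  7  8  9 10 11
g(k):  0  0  0  1  1  1  0  0  2  1  1  3
So g(11) = 3.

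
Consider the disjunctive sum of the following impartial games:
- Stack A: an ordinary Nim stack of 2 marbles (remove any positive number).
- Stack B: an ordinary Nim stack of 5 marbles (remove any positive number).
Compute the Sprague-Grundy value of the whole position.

7

Stack A is a plain Nim stack of size 2, so its Grundy value is 2.
Stack B is a plain Nim stack of size 5, so its Grundy value is 5.
The value of a disjunctive sum is the nim-sum of the parts.
Combined value = 2 ⊕ 5 = 7.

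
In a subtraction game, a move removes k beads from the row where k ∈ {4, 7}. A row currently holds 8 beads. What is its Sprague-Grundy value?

2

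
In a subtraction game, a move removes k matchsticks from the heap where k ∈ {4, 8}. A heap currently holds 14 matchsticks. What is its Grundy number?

0

Build the Grundy sequence with g(k) = mex{g(k−s) : s ∈ {4, 8}, s ≤ k}:
g(0) = mex{} = 0
g(1) = mex{} = 0
g(2) = mex{} = 0
g(3) = mex{} = 0
g(4) = mex{0} = 1
g(5) = mex{0} = 1
g(6) = mex{0} = 1
g(7) = mex{0} = 1
g(8) = mex{0,1} = 2
g(9) = mex{0,1} = 2
g(10) = mex{0,1} = 2
g(11) = mex{0,1} = 2
g(12) = mex{1,2} = 0
g(13) = mex{1,2} = 0
g(14) = mex{1,2} = 0
So g(14) = 0.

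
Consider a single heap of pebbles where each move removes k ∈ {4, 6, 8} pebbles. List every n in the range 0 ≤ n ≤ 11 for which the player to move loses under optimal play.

0, 1, 2, 3

Grundy values for subtraction set {4, 6, 8}:
g(0) = mex{} = 0
g(1) = mex{} = 0
g(2) = mex{} = 0
g(3) = mex{} = 0
g(4) = mex{0} = 1
g(5) = mex{0} = 1
g(6) = mex{0} = 1
g(7) = mex{0} = 1
g(8) = mex{0,1} = 2
g(9) = mex{0,1} = 2
g(10) = mex{0,1} = 2
g(11) = mex{0,1} = 2
The P-positions (g = 0) in 0..11 are 0, 1, 2, 3.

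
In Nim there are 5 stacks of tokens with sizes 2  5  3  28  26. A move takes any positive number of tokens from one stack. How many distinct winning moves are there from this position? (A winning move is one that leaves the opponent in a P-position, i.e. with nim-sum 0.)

Compute the nim-sum pairwise:
2 ^ 5 = 7
7 ^ 3 = 4
4 ^ 28 = 24
24 ^ 26 = 2
The overall nim-sum is X = 2. A stack of size p has a winning move iff p XOR X < p (reduce it to p XOR X).
  2: 2 XOR 2 = 0 < 2 — winning move (to 0).
  5: 5 XOR 2 = 7 ≥ 5 — no move.
  3: 3 XOR 2 = 1 < 3 — winning move (to 1).
  28: 28 XOR 2 = 30 ≥ 28 — no move.
  26: 26 XOR 2 = 24 < 26 — winning move (to 24).
That gives 3 winning moves.

3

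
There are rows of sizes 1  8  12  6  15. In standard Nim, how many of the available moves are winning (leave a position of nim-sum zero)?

3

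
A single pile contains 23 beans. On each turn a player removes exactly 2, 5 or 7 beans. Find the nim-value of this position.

Build the Grundy sequence with g(k) = mex{g(k−s) : s ∈ {2, 5, 7}, s ≤ k}:
k:     0  1  2  3  4  5  6  7  8  9 10 11 12 13 14 15 16 17 18 19 20 21 22 23
g(k):  0  0  1  1  0  2  1  3  2  2  0  3  1  0  0  1  1  2  2  3  3  2  0  0
So g(23) = 0.

0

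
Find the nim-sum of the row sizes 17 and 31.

14

Nim-sum: 17 XOR 31 = 14.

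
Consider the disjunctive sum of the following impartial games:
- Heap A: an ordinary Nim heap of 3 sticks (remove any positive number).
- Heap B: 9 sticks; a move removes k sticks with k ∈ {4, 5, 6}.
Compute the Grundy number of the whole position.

Heap A is a plain Nim heap of size 3, so its Grundy value is 3.
Build the Grundy sequence for heap B with g(k) = mex{g(k−s) : s ∈ {4, 5, 6}, s ≤ k}:
g(0) = mex{} = 0
g(1) = mex{} = 0
g(2) = mex{} = 0
g(3) = mex{} = 0
g(4) = mex{0} = 1
g(5) = mex{0} = 1
g(6) = mex{0} = 1
g(7) = mex{0} = 1
g(8) = mex{0,1} = 2
g(9) = mex{0,1} = 2
So g(9) = 2.
By the Sprague-Grundy theorem, the Grundy value of a sum of independent games is the XOR of the component values.
Combined value = 3 XOR 2 = 1.

1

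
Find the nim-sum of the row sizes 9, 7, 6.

Compute the nim-sum pairwise:
9 XOR 7 = 14
14 XOR 6 = 8

8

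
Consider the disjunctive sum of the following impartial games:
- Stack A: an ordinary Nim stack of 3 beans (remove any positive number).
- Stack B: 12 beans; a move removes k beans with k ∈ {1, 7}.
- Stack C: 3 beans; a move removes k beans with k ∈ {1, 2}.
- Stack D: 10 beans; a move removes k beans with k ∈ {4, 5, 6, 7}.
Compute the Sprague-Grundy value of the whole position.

1

Stack A is a plain Nim stack of size 3, so its Grundy value is 3.
Build the Grundy sequence for stack B with g(k) = mex{g(k−s) : s ∈ {1, 7}, s ≤ k}:
g(0) = mex{} = 0
g(1) = mex{0} = 1
g(2) = mex{1} = 0
g(3) = mex{0} = 1
g(4) = mex{1} = 0
g(5) = mex{0} = 1
g(6) = mex{1} = 0
g(7) = mex{0} = 1
g(8) = mex{1} = 0
g(9) = mex{0} = 1
g(10) = mex{1} = 0
g(11) = mex{0} = 1
g(12) = mex{1} = 0
So g(12) = 0.
For stack C, compute g(0), g(1), … with moves {1, 2}:
g(0) = mex{} = 0
g(1) = mex{0} = 1
g(2) = mex{0,1} = 2
g(3) = mex{1,2} = 0
So g(3) = 0.
Grundy values for stack D (subtraction set {4, 5, 6, 7}):
g(0) = mex{} = 0
g(1) = mex{} = 0
g(2) = mex{} = 0
g(3) = mex{} = 0
g(4) = mex{0} = 1
g(5) = mex{0} = 1
g(6) = mex{0} = 1
g(7) = mex{0} = 1
g(8) = mex{0,1} = 2
g(9) = mex{0,1} = 2
g(10) = mex{0,1} = 2
So g(10) = 2.
By the Sprague-Grundy theorem, the Grundy value of a sum of independent games is the XOR of the component values.
Combined value = 3 XOR 0 XOR 0 XOR 2 = 1.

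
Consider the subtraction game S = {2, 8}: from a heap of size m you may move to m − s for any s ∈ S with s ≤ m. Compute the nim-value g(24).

Grundy values for subtraction set {2, 8}:
k:     0  1  2  3  4  5  6  7  8  9 10 11 12 13 14 15 16 17 18 19 20 21 22 23 24
g(k):  0  0  1  1  0  0  1  1  2  2  0  0  1  1  0  0  1  1  2  2  0  0  1  1  0
So g(24) = 0.

0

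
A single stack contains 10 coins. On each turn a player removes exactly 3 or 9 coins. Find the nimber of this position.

Grundy values for subtraction set {3, 9}:
k:     0  1  2  3  4  5  6  7  8  9 10
g(k):  0  0  0  1  1  1  0  0  0  1  1
So g(10) = 1.

1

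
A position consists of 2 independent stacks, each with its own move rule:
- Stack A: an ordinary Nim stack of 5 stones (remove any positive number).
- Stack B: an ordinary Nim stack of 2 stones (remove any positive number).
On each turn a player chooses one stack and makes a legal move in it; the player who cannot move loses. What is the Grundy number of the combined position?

Stack A is a plain Nim stack of size 5, so its Grundy value is 5.
Stack B is a plain Nim stack of size 2, so its Grundy value is 2.
By the Sprague-Grundy theorem, the Grundy value of a sum of independent games is the XOR of the component values.
Combined value = 5 XOR 2 = 7.

7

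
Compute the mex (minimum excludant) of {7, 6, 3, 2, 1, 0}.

4

The values 0, 1, 2, 3 are all present; 4 is the first non-negative integer missing from the set.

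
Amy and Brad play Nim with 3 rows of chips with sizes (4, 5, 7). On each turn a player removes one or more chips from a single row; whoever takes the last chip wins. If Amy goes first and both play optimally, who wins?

Amy wins

Compute the nim-sum pairwise:
4 ^ 5 = 1
1 ^ 7 = 6
The nim-sum is 6 ≠ 0, so this is an N-position: the player to move can win; Amy has a winning move.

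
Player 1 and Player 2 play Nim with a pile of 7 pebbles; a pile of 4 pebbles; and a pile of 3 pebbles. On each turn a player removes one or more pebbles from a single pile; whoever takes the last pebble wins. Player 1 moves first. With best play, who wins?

Player 2 wins

Compute the nim-sum pairwise:
7 ^ 4 = 3
3 ^ 3 = 0
The nim-sum is 0, so this is a P-position: the player to move is in a losing position under optimal play; Player 1 is about to move from it and so loses — Player 2 wins.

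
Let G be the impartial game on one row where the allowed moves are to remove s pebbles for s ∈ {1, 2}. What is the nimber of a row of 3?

0

Compute g(0), g(1), … for moves {1, 2}:
k:     0  1  2  3
g(k):  0  1  2  0
So g(3) = 0.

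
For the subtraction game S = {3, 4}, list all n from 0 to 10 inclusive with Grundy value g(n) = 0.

0, 1, 2, 7, 8, 9

Grundy values for subtraction set {3, 4}:
g(0) = mex{} = 0
g(1) = mex{} = 0
g(2) = mex{} = 0
g(3) = mex{0} = 1
g(4) = mex{0} = 1
g(5) = mex{0} = 1
g(6) = mex{0,1} = 2
g(7) = mex{1} = 0
g(8) = mex{1} = 0
g(9) = mex{1,2} = 0
g(10) = mex{0,2} = 1
The P-positions (g = 0) in 0..10 are 0, 1, 2, 7, 8, 9.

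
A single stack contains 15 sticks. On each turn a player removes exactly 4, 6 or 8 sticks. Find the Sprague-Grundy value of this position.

0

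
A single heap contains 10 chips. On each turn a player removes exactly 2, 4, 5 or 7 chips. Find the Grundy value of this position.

Grundy values for subtraction set {2, 4, 5, 7}:
k:     0  1  2  3  4  5  6  7  8  9 10
g(k):  0  0  1  1  2  2  3  3  4  0  0
So g(10) = 0.

0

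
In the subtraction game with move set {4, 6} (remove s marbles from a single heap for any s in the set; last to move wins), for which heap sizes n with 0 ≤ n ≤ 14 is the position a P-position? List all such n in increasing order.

0, 1, 2, 3, 10, 11, 12, 13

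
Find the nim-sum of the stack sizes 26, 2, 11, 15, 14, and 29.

In binary:
  11010  (26)
  00010  (2)
  01011  (11)
  01111  (15)
  01110  (14)
  11101  (29)
  -----
  01111  (15)

15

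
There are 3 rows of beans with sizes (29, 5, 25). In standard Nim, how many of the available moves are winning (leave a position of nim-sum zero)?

3

Compute the nim-sum pairwise:
29 XOR 5 = 24
24 XOR 25 = 1
The overall nim-sum is X = 1. A row of size p has a winning move iff p XOR X < p (reduce it to p XOR X).
  29: 29 XOR 1 = 28 < 29 — winning move (to 28).
  5: 5 XOR 1 = 4 < 5 — winning move (to 4).
  25: 25 XOR 1 = 24 < 25 — winning move (to 24).
That gives 3 winning moves.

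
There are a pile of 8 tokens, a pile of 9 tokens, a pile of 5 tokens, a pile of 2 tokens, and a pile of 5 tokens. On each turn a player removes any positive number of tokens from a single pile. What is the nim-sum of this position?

3

Write each in binary and XOR column by column:
  1000  (8)
  1001  (9)
  0101  (5)
  0010  (2)
  0101  (5)
  ----
  0011  (3)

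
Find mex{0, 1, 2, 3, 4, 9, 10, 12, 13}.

5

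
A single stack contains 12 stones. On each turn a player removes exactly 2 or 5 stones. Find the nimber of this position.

2

Grundy values for subtraction set {2, 5}:
k:     0  1  2  3  4  5  6  7  8  9 10 11 12
g(k):  0  0  1  1  0  2  1  0  0  1  1  0  2
So g(12) = 2.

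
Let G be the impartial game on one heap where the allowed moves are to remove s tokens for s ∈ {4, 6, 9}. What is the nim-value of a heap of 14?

0

Build the Grundy sequence with g(k) = mex{g(k−s) : s ∈ {4, 6, 9}, s ≤ k}:
k:     0  1  2  3  4  5  6  7  8  9 10 11 12 13 14
g(k):  0  0  0  0  1  1  1  1  2  2  2  2  3  0  0
So g(14) = 0.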